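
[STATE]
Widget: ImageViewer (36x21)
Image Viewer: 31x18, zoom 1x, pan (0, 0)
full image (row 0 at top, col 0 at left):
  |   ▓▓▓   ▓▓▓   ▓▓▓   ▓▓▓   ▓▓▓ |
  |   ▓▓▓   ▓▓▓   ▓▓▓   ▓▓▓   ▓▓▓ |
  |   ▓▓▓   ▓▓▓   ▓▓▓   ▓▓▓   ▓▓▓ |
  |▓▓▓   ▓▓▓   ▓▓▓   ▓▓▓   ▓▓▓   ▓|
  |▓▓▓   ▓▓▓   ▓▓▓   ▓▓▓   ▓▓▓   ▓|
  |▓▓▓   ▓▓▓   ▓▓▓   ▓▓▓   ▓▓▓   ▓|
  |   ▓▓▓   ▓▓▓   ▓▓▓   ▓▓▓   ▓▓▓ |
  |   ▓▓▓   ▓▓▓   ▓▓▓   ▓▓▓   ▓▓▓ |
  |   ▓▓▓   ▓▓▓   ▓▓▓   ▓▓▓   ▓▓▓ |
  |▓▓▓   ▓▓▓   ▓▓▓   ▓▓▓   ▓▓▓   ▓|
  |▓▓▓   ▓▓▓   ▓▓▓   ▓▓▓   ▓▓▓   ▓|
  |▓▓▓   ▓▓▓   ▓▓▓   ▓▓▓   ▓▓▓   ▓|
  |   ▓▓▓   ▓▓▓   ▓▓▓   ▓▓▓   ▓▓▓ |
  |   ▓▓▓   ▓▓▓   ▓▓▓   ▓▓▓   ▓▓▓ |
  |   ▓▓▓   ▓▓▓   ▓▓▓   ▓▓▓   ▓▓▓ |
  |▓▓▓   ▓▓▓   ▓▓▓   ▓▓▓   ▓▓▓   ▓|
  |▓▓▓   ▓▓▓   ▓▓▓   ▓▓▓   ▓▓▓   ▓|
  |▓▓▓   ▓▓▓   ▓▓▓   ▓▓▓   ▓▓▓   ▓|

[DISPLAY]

   ▓▓▓   ▓▓▓   ▓▓▓   ▓▓▓   ▓▓▓      
   ▓▓▓   ▓▓▓   ▓▓▓   ▓▓▓   ▓▓▓      
   ▓▓▓   ▓▓▓   ▓▓▓   ▓▓▓   ▓▓▓      
▓▓▓   ▓▓▓   ▓▓▓   ▓▓▓   ▓▓▓   ▓     
▓▓▓   ▓▓▓   ▓▓▓   ▓▓▓   ▓▓▓   ▓     
▓▓▓   ▓▓▓   ▓▓▓   ▓▓▓   ▓▓▓   ▓     
   ▓▓▓   ▓▓▓   ▓▓▓   ▓▓▓   ▓▓▓      
   ▓▓▓   ▓▓▓   ▓▓▓   ▓▓▓   ▓▓▓      
   ▓▓▓   ▓▓▓   ▓▓▓   ▓▓▓   ▓▓▓      
▓▓▓   ▓▓▓   ▓▓▓   ▓▓▓   ▓▓▓   ▓     
▓▓▓   ▓▓▓   ▓▓▓   ▓▓▓   ▓▓▓   ▓     
▓▓▓   ▓▓▓   ▓▓▓   ▓▓▓   ▓▓▓   ▓     
   ▓▓▓   ▓▓▓   ▓▓▓   ▓▓▓   ▓▓▓      
   ▓▓▓   ▓▓▓   ▓▓▓   ▓▓▓   ▓▓▓      
   ▓▓▓   ▓▓▓   ▓▓▓   ▓▓▓   ▓▓▓      
▓▓▓   ▓▓▓   ▓▓▓   ▓▓▓   ▓▓▓   ▓     
▓▓▓   ▓▓▓   ▓▓▓   ▓▓▓   ▓▓▓   ▓     
▓▓▓   ▓▓▓   ▓▓▓   ▓▓▓   ▓▓▓   ▓     
                                    
                                    
                                    


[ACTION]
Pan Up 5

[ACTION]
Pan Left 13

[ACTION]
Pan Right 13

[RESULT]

  ▓▓▓   ▓▓▓   ▓▓▓                   
  ▓▓▓   ▓▓▓   ▓▓▓                   
  ▓▓▓   ▓▓▓   ▓▓▓                   
▓▓   ▓▓▓   ▓▓▓   ▓                  
▓▓   ▓▓▓   ▓▓▓   ▓                  
▓▓   ▓▓▓   ▓▓▓   ▓                  
  ▓▓▓   ▓▓▓   ▓▓▓                   
  ▓▓▓   ▓▓▓   ▓▓▓                   
  ▓▓▓   ▓▓▓   ▓▓▓                   
▓▓   ▓▓▓   ▓▓▓   ▓                  
▓▓   ▓▓▓   ▓▓▓   ▓                  
▓▓   ▓▓▓   ▓▓▓   ▓                  
  ▓▓▓   ▓▓▓   ▓▓▓                   
  ▓▓▓   ▓▓▓   ▓▓▓                   
  ▓▓▓   ▓▓▓   ▓▓▓                   
▓▓   ▓▓▓   ▓▓▓   ▓                  
▓▓   ▓▓▓   ▓▓▓   ▓                  
▓▓   ▓▓▓   ▓▓▓   ▓                  
                                    
                                    
                                    


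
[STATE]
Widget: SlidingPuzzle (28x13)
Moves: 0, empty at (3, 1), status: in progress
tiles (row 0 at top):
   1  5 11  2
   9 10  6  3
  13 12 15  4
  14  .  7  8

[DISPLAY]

┌────┬────┬────┬────┐       
│  1 │  5 │ 11 │  2 │       
├────┼────┼────┼────┤       
│  9 │ 10 │  6 │  3 │       
├────┼────┼────┼────┤       
│ 13 │ 12 │ 15 │  4 │       
├────┼────┼────┼────┤       
│ 14 │    │  7 │  8 │       
└────┴────┴────┴────┘       
Moves: 0                    
                            
                            
                            


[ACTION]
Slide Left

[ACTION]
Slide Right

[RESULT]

┌────┬────┬────┬────┐       
│  1 │  5 │ 11 │  2 │       
├────┼────┼────┼────┤       
│  9 │ 10 │  6 │  3 │       
├────┼────┼────┼────┤       
│ 13 │ 12 │ 15 │  4 │       
├────┼────┼────┼────┤       
│ 14 │    │  7 │  8 │       
└────┴────┴────┴────┘       
Moves: 2                    
                            
                            
                            


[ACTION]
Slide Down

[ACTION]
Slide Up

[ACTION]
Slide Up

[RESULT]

┌────┬────┬────┬────┐       
│  1 │  5 │ 11 │  2 │       
├────┼────┼────┼────┤       
│  9 │ 10 │  6 │  3 │       
├────┼────┼────┼────┤       
│ 13 │ 12 │ 15 │  4 │       
├────┼────┼────┼────┤       
│ 14 │    │  7 │  8 │       
└────┴────┴────┴────┘       
Moves: 4                    
                            
                            
                            


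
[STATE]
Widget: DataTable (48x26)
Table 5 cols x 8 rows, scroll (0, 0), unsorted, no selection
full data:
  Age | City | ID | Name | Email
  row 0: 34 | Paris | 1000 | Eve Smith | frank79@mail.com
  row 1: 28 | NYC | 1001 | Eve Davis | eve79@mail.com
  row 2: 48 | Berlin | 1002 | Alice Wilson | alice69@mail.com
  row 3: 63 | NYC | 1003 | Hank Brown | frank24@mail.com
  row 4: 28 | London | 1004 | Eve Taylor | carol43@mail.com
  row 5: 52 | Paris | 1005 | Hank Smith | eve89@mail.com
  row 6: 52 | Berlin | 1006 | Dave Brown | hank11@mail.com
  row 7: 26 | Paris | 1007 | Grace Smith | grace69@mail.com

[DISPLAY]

Age│City  │ID  │Name        │Email              
───┼──────┼────┼────────────┼────────────────   
34 │Paris │1000│Eve Smith   │frank79@mail.com   
28 │NYC   │1001│Eve Davis   │eve79@mail.com     
48 │Berlin│1002│Alice Wilson│alice69@mail.com   
63 │NYC   │1003│Hank Brown  │frank24@mail.com   
28 │London│1004│Eve Taylor  │carol43@mail.com   
52 │Paris │1005│Hank Smith  │eve89@mail.com     
52 │Berlin│1006│Dave Brown  │hank11@mail.com    
26 │Paris │1007│Grace Smith │grace69@mail.com   
                                                
                                                
                                                
                                                
                                                
                                                
                                                
                                                
                                                
                                                
                                                
                                                
                                                
                                                
                                                
                                                


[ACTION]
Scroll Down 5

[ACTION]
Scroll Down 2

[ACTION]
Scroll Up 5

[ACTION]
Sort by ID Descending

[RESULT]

Age│City  │ID ▼│Name        │Email              
───┼──────┼────┼────────────┼────────────────   
26 │Paris │1007│Grace Smith │grace69@mail.com   
52 │Berlin│1006│Dave Brown  │hank11@mail.com    
52 │Paris │1005│Hank Smith  │eve89@mail.com     
28 │London│1004│Eve Taylor  │carol43@mail.com   
63 │NYC   │1003│Hank Brown  │frank24@mail.com   
48 │Berlin│1002│Alice Wilson│alice69@mail.com   
28 │NYC   │1001│Eve Davis   │eve79@mail.com     
34 │Paris │1000│Eve Smith   │frank79@mail.com   
                                                
                                                
                                                
                                                
                                                
                                                
                                                
                                                
                                                
                                                
                                                
                                                
                                                
                                                
                                                
                                                


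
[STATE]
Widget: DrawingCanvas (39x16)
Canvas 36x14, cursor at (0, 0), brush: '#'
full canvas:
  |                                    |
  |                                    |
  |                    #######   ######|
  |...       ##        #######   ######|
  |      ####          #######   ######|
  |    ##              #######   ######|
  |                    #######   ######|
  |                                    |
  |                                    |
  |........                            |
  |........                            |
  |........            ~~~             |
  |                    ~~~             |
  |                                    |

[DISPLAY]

+                                      
                                       
                    #######   ######   
...       ##        #######   ######   
      ####          #######   ######   
    ##              #######   ######   
                    #######   ######   
                                       
                                       
........                               
........                               
........            ~~~                
                    ~~~                
                                       
                                       
                                       


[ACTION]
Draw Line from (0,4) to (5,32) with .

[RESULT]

+   ...                                
       ......                          
             ...... #######   ######   
...       ##       .....###   ######   
      ####          ####......######   
    ##              #######   ...###   
                    #######   ######   
                                       
                                       
........                               
........                               
........            ~~~                
                    ~~~                
                                       
                                       
                                       


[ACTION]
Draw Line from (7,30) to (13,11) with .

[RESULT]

+   ...                                
       ......                          
             ...... #######   ######   
...       ##       .....###   ######   
      ####          ####......######   
    ##              #######   ...###   
                    #######   ######   
                             ..        
                          ...          
........               ...             
........           ....                
........        ... ~~~                
             ...    ~~~                
           ..                          
                                       
                                       


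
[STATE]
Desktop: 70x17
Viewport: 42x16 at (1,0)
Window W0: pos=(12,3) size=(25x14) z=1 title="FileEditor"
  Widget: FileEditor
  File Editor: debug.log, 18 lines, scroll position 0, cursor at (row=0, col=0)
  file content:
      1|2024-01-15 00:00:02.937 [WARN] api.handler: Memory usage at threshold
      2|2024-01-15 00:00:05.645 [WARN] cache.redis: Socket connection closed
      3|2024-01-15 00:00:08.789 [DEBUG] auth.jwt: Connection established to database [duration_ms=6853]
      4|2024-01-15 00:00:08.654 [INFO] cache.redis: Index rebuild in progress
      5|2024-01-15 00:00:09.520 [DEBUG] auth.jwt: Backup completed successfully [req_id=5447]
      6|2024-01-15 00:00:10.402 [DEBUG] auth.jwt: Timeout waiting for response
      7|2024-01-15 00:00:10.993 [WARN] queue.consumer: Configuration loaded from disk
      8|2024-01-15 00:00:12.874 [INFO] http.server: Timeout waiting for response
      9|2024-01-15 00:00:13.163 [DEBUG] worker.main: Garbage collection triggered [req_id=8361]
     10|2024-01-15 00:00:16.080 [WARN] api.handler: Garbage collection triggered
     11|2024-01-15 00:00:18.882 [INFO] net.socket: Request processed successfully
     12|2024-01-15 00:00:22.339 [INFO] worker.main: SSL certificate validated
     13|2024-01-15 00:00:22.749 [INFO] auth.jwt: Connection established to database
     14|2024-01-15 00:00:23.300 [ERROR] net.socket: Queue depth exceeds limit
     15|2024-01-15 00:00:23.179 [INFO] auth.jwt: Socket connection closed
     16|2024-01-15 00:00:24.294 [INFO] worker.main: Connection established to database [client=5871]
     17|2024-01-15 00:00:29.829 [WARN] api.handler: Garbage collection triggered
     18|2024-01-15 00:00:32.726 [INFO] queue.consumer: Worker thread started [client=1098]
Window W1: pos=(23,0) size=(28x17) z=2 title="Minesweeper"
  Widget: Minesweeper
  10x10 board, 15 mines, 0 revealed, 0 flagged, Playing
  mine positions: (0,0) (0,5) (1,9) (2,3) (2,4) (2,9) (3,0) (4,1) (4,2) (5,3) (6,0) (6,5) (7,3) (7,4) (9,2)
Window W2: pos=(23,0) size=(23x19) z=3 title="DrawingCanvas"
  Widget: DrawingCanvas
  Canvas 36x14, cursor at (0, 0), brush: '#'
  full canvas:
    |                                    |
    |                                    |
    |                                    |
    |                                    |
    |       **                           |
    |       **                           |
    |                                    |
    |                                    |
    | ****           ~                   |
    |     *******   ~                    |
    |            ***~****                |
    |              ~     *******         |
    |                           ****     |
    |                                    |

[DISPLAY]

                      ┏━━━━━━━━━━━━━━━━━━━
                      ┃ DrawingCanvas     
                      ┠───────────────────
           ┏━━━━━━━━━━┃+                  
           ┃ FileEdito┃                   
           ┠──────────┃                   
           ┃█024-01-15┃                   
           ┃2024-01-15┃       **          
           ┃2024-01-15┃       **          
           ┃2024-01-15┃                   
           ┃2024-01-15┃                   
           ┃2024-01-15┃ ****           ~  
           ┃2024-01-15┃     *******   ~   
           ┃2024-01-15┃            ***~***
           ┃2024-01-15┃              ~    
           ┃2024-01-15┃                   


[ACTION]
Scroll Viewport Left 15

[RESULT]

                       ┏━━━━━━━━━━━━━━━━━━
                       ┃ DrawingCanvas    
                       ┠──────────────────
            ┏━━━━━━━━━━┃+                 
            ┃ FileEdito┃                  
            ┠──────────┃                  
            ┃█024-01-15┃                  
            ┃2024-01-15┃       **         
            ┃2024-01-15┃       **         
            ┃2024-01-15┃                  
            ┃2024-01-15┃                  
            ┃2024-01-15┃ ****           ~ 
            ┃2024-01-15┃     *******   ~  
            ┃2024-01-15┃            ***~**
            ┃2024-01-15┃              ~   
            ┃2024-01-15┃                  


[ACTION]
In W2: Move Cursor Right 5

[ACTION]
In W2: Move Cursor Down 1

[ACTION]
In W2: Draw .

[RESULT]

                       ┏━━━━━━━━━━━━━━━━━━
                       ┃ DrawingCanvas    
                       ┠──────────────────
            ┏━━━━━━━━━━┃                  
            ┃ FileEdito┃     .            
            ┠──────────┃                  
            ┃█024-01-15┃                  
            ┃2024-01-15┃       **         
            ┃2024-01-15┃       **         
            ┃2024-01-15┃                  
            ┃2024-01-15┃                  
            ┃2024-01-15┃ ****           ~ 
            ┃2024-01-15┃     *******   ~  
            ┃2024-01-15┃            ***~**
            ┃2024-01-15┃              ~   
            ┃2024-01-15┃                  


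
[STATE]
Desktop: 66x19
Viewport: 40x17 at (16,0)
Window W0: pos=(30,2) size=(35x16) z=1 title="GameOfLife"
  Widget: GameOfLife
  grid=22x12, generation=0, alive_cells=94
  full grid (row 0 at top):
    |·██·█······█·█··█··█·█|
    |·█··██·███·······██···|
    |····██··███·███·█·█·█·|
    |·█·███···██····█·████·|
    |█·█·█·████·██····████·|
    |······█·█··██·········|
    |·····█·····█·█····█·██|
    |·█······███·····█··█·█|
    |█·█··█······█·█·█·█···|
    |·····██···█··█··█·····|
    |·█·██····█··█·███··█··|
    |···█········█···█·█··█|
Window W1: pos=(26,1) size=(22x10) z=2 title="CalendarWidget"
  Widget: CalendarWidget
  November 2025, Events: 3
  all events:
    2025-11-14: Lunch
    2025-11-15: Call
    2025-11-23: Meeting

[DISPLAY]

                                        
          ┏━━━━━━━━━━━━━━━━━━━━┓        
          ┃ CalendarWidget     ┃━━━━━━━━
          ┠────────────────────┨        
          ┃   November 2025    ┃────────
          ┃Mo Tu We Th Fr Sa Su┃        
          ┃                1  2┃··█·█   
          ┃ 3  4  5  6  7  8  9┃██···   
          ┃10 11 12 13 14* 15* ┃·█·█·   
          ┃17 18 19 20 21 22 23┃████·   
          ┗━━━━━━━━━━━━━━━━━━━━┛████·   
              ┃······█·█··██·········   
              ┃·····█·····█·█····█·██   
              ┃·█······███·····█··█·█   
              ┃█·█··█······█·█·█·█···   
              ┃·····██···█··█··█·····   
              ┃·█·██····█··█·███··█··   


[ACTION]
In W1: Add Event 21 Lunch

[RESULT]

                                        
          ┏━━━━━━━━━━━━━━━━━━━━┓        
          ┃ CalendarWidget     ┃━━━━━━━━
          ┠────────────────────┨        
          ┃   November 2025    ┃────────
          ┃Mo Tu We Th Fr Sa Su┃        
          ┃                1  2┃··█·█   
          ┃ 3  4  5  6  7  8  9┃██···   
          ┃10 11 12 13 14* 15* ┃·█·█·   
          ┃17 18 19 20 21* 22 2┃████·   
          ┗━━━━━━━━━━━━━━━━━━━━┛████·   
              ┃······█·█··██·········   
              ┃·····█·····█·█····█·██   
              ┃·█······███·····█··█·█   
              ┃█·█··█······█·█·█·█···   
              ┃·····██···█··█··█·····   
              ┃·█·██····█··█·███··█··   


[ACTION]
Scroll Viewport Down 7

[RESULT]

          ┃ CalendarWidget     ┃━━━━━━━━
          ┠────────────────────┨        
          ┃   November 2025    ┃────────
          ┃Mo Tu We Th Fr Sa Su┃        
          ┃                1  2┃··█·█   
          ┃ 3  4  5  6  7  8  9┃██···   
          ┃10 11 12 13 14* 15* ┃·█·█·   
          ┃17 18 19 20 21* 22 2┃████·   
          ┗━━━━━━━━━━━━━━━━━━━━┛████·   
              ┃······█·█··██·········   
              ┃·····█·····█·█····█·██   
              ┃·█······███·····█··█·█   
              ┃█·█··█······█·█·█·█···   
              ┃·····██···█··█··█·····   
              ┃·█·██····█··█·███··█··   
              ┗━━━━━━━━━━━━━━━━━━━━━━━━━
                                        


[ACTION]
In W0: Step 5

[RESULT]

          ┃ CalendarWidget     ┃━━━━━━━━
          ┠────────────────────┨        
          ┃   November 2025    ┃────────
          ┃Mo Tu We Th Fr Sa Su┃        
          ┃                1  2┃███··   
          ┃ 3  4  5  6  7  8  9┃··█··   
          ┃10 11 12 13 14* 15* ┃·█···   
          ┃17 18 19 20 21* 22 2┃·····   
          ┗━━━━━━━━━━━━━━━━━━━━┛·····   
              ┃······██·█···██··█····   
              ┃····██·█····█·█····█··   
              ┃··············█····█··   
              ┃██··█··█·██···██··█···   
              ┃██···██·······█·██····   
              ┃··············███·····   
              ┗━━━━━━━━━━━━━━━━━━━━━━━━━
                                        


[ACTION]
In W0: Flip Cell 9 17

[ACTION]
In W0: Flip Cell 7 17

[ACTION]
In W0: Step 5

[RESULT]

          ┃ CalendarWidget     ┃━━━━━━━━
          ┠────────────────────┨        
          ┃   November 2025    ┃────────
          ┃Mo Tu We Th Fr Sa Su┃        
          ┃                1  2┃███··   
          ┃ 3  4  5  6  7  8  9┃··█··   
          ┃10 11 12 13 14* 15* ┃·····   
          ┃17 18 19 20 21* 22 2┃·····   
          ┗━━━━━━━━━━━━━━━━━━━━┛·····   
              ┃·········█··█··█······   
              ┃············██·██·····   
              ┃···············█······   
              ┃██··········██···█····   
              ┃██··········█·········   
              ┃············█··█······   
              ┗━━━━━━━━━━━━━━━━━━━━━━━━━
                                        


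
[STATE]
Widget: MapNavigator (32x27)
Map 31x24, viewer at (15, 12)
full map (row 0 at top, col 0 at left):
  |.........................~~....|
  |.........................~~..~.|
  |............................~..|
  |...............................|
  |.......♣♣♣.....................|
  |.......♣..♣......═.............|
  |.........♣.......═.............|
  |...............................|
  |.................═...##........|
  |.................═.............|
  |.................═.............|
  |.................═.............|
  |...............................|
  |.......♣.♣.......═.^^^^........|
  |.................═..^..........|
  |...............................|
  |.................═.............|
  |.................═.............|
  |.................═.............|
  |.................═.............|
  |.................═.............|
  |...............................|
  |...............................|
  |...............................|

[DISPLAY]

                                
 .........................~~....
 .........................~~..~.
 ............................~..
 ...............................
 .......♣♣♣.....................
 .......♣..♣......═.............
 .........♣.......═.............
 ...............................
 .................═...##........
 .................═.............
 .................═.............
 .................═.............
 ...............@...............
 .......♣.♣.......═.^^^^........
 .................═..^..........
 ...............................
 .................═.............
 .................═.............
 .................═.............
 .................═.............
 .................═.............
 ...............................
 ...............................
 ...............................
                                
                                


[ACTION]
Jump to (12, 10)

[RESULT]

                                
                                
                                
    .........................~~.
    .........................~~.
    ............................
    ............................
    .......♣♣♣..................
    .......♣..♣......═..........
    .........♣.......═..........
    ............................
    .................═...##.....
    .................═..........
    ............@....═..........
    .................═..........
    ............................
    .......♣.♣.......═.^^^^.....
    .................═..^.......
    ............................
    .................═..........
    .................═..........
    .................═..........
    .................═..........
    .................═..........
    ............................
    ............................
    ............................


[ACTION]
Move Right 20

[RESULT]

                                
                                
                                
...........~~....               
...........~~..~.               
..............~..               
.................               
.................               
...═.............               
...═.............               
.................               
...═...##........               
...═.............               
...═............@               
...═.............               
.................               
...═.^^^^........               
...═..^..........               
.................               
...═.............               
...═.............               
...═.............               
...═.............               
...═.............               
.................               
.................               
.................               


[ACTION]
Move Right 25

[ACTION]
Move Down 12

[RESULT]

...═.............               
...═.............               
...═.............               
.................               
...═.^^^^........               
...═..^..........               
.................               
...═.............               
...═.............               
...═.............               
...═.............               
...═.............               
.................               
................@               
.................               
                                
                                
                                
                                
                                
                                
                                
                                
                                
                                
                                
                                


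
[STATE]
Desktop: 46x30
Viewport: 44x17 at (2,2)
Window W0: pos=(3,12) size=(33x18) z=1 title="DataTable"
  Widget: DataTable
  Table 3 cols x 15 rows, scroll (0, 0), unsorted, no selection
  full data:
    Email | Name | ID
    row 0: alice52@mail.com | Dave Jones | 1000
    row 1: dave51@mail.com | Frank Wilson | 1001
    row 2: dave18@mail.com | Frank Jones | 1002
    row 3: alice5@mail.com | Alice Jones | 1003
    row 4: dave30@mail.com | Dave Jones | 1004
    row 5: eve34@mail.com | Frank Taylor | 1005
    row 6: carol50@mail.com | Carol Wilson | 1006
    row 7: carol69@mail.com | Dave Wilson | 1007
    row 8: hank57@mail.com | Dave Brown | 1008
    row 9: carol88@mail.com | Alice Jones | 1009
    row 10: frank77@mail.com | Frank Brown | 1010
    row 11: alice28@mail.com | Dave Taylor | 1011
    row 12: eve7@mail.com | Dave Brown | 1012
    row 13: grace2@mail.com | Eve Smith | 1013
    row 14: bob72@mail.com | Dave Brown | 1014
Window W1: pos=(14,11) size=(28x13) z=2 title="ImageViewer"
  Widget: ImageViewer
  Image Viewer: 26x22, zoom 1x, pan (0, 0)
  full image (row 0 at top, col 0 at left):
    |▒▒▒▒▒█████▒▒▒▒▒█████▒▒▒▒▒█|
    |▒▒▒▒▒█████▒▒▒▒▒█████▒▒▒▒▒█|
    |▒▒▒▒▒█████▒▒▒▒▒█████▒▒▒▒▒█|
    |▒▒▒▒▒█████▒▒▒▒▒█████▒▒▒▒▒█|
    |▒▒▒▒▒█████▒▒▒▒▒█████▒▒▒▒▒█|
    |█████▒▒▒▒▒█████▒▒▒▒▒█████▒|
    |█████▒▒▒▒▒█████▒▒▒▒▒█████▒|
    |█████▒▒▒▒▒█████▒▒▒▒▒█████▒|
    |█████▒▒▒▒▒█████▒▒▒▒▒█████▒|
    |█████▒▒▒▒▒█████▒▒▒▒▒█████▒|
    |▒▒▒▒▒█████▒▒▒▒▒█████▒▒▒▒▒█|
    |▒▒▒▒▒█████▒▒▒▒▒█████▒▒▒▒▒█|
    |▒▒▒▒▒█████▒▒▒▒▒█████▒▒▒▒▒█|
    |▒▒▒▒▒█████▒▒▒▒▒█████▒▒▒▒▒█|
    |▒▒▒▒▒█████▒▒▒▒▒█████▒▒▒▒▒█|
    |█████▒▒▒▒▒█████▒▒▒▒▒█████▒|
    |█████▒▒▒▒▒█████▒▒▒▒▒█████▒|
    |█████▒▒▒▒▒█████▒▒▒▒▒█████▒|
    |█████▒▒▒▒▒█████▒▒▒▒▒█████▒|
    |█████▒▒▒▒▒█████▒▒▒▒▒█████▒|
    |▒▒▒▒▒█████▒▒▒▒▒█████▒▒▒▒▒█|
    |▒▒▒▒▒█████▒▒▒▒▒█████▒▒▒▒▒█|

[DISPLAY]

                                            
                                            
                                            
                                            
                                            
                                            
                                            
                                            
                                            
            ┏━━━━━━━━━━━━━━━━━━━━━━━━━━┓    
 ┏━━━━━━━━━━┃ ImageViewer              ┃    
 ┃ DataTable┠──────────────────────────┨    
 ┠──────────┃▒▒▒▒▒█████▒▒▒▒▒█████▒▒▒▒▒█┃    
 ┃Email     ┃▒▒▒▒▒█████▒▒▒▒▒█████▒▒▒▒▒█┃    
 ┃──────────┃▒▒▒▒▒█████▒▒▒▒▒█████▒▒▒▒▒█┃    
 ┃alice52@ma┃▒▒▒▒▒█████▒▒▒▒▒█████▒▒▒▒▒█┃    
 ┃dave51@mai┃▒▒▒▒▒█████▒▒▒▒▒█████▒▒▒▒▒█┃    


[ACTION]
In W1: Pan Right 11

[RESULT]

                                            
                                            
                                            
                                            
                                            
                                            
                                            
                                            
                                            
            ┏━━━━━━━━━━━━━━━━━━━━━━━━━━┓    
 ┏━━━━━━━━━━┃ ImageViewer              ┃    
 ┃ DataTable┠──────────────────────────┨    
 ┠──────────┃▒▒▒▒█████▒▒▒▒▒█           ┃    
 ┃Email     ┃▒▒▒▒█████▒▒▒▒▒█           ┃    
 ┃──────────┃▒▒▒▒█████▒▒▒▒▒█           ┃    
 ┃alice52@ma┃▒▒▒▒█████▒▒▒▒▒█           ┃    
 ┃dave51@mai┃▒▒▒▒█████▒▒▒▒▒█           ┃    


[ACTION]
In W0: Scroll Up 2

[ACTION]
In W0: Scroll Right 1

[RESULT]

                                            
                                            
                                            
                                            
                                            
                                            
                                            
                                            
                                            
            ┏━━━━━━━━━━━━━━━━━━━━━━━━━━┓    
 ┏━━━━━━━━━━┃ ImageViewer              ┃    
 ┃ DataTable┠──────────────────────────┨    
 ┠──────────┃▒▒▒▒█████▒▒▒▒▒█           ┃    
 ┃mail      ┃▒▒▒▒█████▒▒▒▒▒█           ┃    
 ┃──────────┃▒▒▒▒█████▒▒▒▒▒█           ┃    
 ┃lice52@mai┃▒▒▒▒█████▒▒▒▒▒█           ┃    
 ┃ave51@mail┃▒▒▒▒█████▒▒▒▒▒█           ┃    


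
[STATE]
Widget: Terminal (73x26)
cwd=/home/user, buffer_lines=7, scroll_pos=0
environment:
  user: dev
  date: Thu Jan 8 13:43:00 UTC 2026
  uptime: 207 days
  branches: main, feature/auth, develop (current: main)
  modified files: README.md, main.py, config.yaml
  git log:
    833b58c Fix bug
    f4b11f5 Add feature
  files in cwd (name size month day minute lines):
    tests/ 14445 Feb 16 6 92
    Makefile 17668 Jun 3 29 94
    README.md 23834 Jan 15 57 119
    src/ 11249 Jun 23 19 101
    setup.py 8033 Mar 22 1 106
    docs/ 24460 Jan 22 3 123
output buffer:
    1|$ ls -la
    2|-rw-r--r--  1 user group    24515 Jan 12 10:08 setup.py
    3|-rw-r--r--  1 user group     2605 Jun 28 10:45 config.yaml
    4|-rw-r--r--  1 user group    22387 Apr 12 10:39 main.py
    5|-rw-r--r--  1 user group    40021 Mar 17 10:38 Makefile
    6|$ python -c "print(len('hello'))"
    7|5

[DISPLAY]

$ ls -la                                                                 
-rw-r--r--  1 user group    24515 Jan 12 10:08 setup.py                  
-rw-r--r--  1 user group     2605 Jun 28 10:45 config.yaml               
-rw-r--r--  1 user group    22387 Apr 12 10:39 main.py                   
-rw-r--r--  1 user group    40021 Mar 17 10:38 Makefile                  
$ python -c "print(len('hello'))"                                        
5                                                                        
$ █                                                                      
                                                                         
                                                                         
                                                                         
                                                                         
                                                                         
                                                                         
                                                                         
                                                                         
                                                                         
                                                                         
                                                                         
                                                                         
                                                                         
                                                                         
                                                                         
                                                                         
                                                                         
                                                                         


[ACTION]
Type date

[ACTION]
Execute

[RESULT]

$ ls -la                                                                 
-rw-r--r--  1 user group    24515 Jan 12 10:08 setup.py                  
-rw-r--r--  1 user group     2605 Jun 28 10:45 config.yaml               
-rw-r--r--  1 user group    22387 Apr 12 10:39 main.py                   
-rw-r--r--  1 user group    40021 Mar 17 10:38 Makefile                  
$ python -c "print(len('hello'))"                                        
5                                                                        
$ date                                                                   
Thu Jan 8 13:43:00 UTC 2026                                              
$ █                                                                      
                                                                         
                                                                         
                                                                         
                                                                         
                                                                         
                                                                         
                                                                         
                                                                         
                                                                         
                                                                         
                                                                         
                                                                         
                                                                         
                                                                         
                                                                         
                                                                         


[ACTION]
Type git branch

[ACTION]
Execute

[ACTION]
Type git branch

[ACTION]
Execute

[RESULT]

$ ls -la                                                                 
-rw-r--r--  1 user group    24515 Jan 12 10:08 setup.py                  
-rw-r--r--  1 user group     2605 Jun 28 10:45 config.yaml               
-rw-r--r--  1 user group    22387 Apr 12 10:39 main.py                   
-rw-r--r--  1 user group    40021 Mar 17 10:38 Makefile                  
$ python -c "print(len('hello'))"                                        
5                                                                        
$ date                                                                   
Thu Jan 8 13:43:00 UTC 2026                                              
$ git branch                                                             
* main                                                                   
  feature/auth                                                           
  develop                                                                
$ git branch                                                             
* main                                                                   
  feature/auth                                                           
  develop                                                                
$ █                                                                      
                                                                         
                                                                         
                                                                         
                                                                         
                                                                         
                                                                         
                                                                         
                                                                         
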